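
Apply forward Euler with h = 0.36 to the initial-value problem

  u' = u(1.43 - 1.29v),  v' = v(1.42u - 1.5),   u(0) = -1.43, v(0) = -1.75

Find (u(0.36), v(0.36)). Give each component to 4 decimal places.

-3.3283, 0.4743

Euler on (u,v): u_{n+1} = u_n + h·u', v_{n+1} = v_n + h·v'.
0.000000: (-1.430000, -1.750000); f=(-5.273125, 6.178550) → (-3.328325, 0.474278)
(u(0.36), v(0.36)) ≈ (-3.3283, 0.4743)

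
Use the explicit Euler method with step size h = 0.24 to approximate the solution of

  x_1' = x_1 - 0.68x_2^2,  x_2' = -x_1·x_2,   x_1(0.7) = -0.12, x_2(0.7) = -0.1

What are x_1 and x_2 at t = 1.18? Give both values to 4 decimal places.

-0.1883, -0.1066

Euler on (x_1,x_2): x_1_{n+1} = x_1_n + h·x_1', x_2_{n+1} = x_2_n + h·x_2'.
0.700000: (-0.120000, -0.100000); f=(-0.126800, -0.012000) → (-0.150432, -0.102880)
0.940000: (-0.150432, -0.102880); f=(-0.157629, -0.015476) → (-0.188263, -0.106594)
(x_1(1.18), x_2(1.18)) ≈ (-0.1883, -0.1066)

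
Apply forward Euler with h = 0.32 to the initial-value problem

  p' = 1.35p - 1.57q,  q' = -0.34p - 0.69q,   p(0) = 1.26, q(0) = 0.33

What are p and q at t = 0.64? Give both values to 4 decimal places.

2.2861, -0.0847

Euler on (p,q): p_{n+1} = p_n + h·p', q_{n+1} = q_n + h·q'.
0.000000: (1.260000, 0.330000); f=(1.182900, -0.656100) → (1.638528, 0.120048)
0.320000: (1.638528, 0.120048); f=(2.023537, -0.639933) → (2.286060, -0.084730)
(p(0.64), q(0.64)) ≈ (2.2861, -0.0847)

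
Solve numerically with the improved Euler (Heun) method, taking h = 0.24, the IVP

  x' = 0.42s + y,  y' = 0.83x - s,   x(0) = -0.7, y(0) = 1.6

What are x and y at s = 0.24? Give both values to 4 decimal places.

-0.3206, 1.4700

Heun on (x,y): k1 = f(s_n, state_n); k2 = f(s_n + h, state_n + h·k1); state_{n+1} = state_n + (h/2)·(k1 + k2).
0.000000: (-0.700000, 1.600000)
  k1 = (1.600000, -0.581000)
  predictor → (-0.316000, 1.460560)
  k2 = (1.561360, -0.502280)
  → (-0.320637, 1.470006)
(x(0.24), y(0.24)) ≈ (-0.3206, 1.4700)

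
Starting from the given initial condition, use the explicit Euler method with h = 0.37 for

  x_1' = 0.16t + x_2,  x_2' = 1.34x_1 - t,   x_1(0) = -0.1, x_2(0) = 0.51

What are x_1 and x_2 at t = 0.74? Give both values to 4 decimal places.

Euler on (x_1,x_2): x_1_{n+1} = x_1_n + h·x_1', x_2_{n+1} = x_2_n + h·x_2'.
0.000000: (-0.100000, 0.510000); f=(0.510000, -0.134000) → (0.088700, 0.460420)
0.370000: (0.088700, 0.460420); f=(0.519620, -0.251142) → (0.280959, 0.367497)
(x_1(0.74), x_2(0.74)) ≈ (0.2810, 0.3675)

0.2810, 0.3675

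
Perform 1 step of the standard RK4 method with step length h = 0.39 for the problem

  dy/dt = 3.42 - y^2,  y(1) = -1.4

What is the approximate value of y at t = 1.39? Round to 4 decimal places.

RK4: k1 = f(t_n, y_n); k2 = f(t_n + h/2, y_n + (h/2)·k1); k3 = f(t_n + h/2, y_n + (h/2)·k2); k4 = f(t_n + h, y_n + h·k3); y_{n+1} = y_n + (h/6)·(k1 + 2k2 + 2k3 + k4).
t=1.000000, y=-1.400000:
  k1 = f(1.000000, -1.400000) = 1.460000
  k2 = f(1.195000, -1.115300) = 2.176106
  k3 = f(1.195000, -0.975659) = 2.468089
  k4 = f(1.390000, -0.437445) = 3.228642
  y ← -1.400000 + (0.39/6)·(k1 + 2k2 + 2k3 + k4) = -0.491493
y(1.39) ≈ -0.4915

-0.4915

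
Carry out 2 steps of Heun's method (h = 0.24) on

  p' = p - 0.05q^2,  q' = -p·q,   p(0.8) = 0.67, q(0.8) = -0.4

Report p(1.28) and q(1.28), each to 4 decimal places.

Heun on (p,q): k1 = f(x_n, state_n); k2 = f(x_n + h, state_n + h·k1); state_{n+1} = state_n + (h/2)·(k1 + k2).
0.800000: (0.670000, -0.400000)
  k1 = (0.662000, 0.268000)
  predictor → (0.828880, -0.335680)
  k2 = (0.823246, 0.278238)
  → (0.848230, -0.334451)
1.040000: (0.848230, -0.334451)
  k1 = (0.842637, 0.283692)
  predictor → (1.050462, -0.266365)
  k2 = (1.046915, 0.279807)
  → (1.074976, -0.266832)
(p(1.28), q(1.28)) ≈ (1.0750, -0.2668)

1.0750, -0.2668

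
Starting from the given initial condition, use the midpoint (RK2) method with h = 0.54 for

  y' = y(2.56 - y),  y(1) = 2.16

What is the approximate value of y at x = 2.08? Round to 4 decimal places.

Midpoint: k1 = f(x_n, y_n); k2 = f(x_n + h/2, y_n + (h/2)·k1); y_{n+1} = y_n + h·k2.
x=1.000000, y=2.160000:
  k1 = f(1.000000, 2.160000) = 0.864000
  k2 = f(1.270000, 2.393280) = 0.399008
  y ← 2.160000 + 0.54·0.399008 = 2.375464
x=1.540000, y=2.375464:
  k1 = f(1.540000, 2.375464) = 0.438358
  k2 = f(1.810000, 2.493821) = 0.165039
  y ← 2.375464 + 0.54·0.165039 = 2.464585
y(2.08) ≈ 2.4646

2.4646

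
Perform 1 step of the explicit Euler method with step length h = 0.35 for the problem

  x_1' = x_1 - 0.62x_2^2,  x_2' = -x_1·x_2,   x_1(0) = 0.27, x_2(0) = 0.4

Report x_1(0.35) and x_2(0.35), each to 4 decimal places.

Euler on (x_1,x_2): x_1_{n+1} = x_1_n + h·x_1', x_2_{n+1} = x_2_n + h·x_2'.
0.000000: (0.270000, 0.400000); f=(0.170800, -0.108000) → (0.329780, 0.362200)
(x_1(0.35), x_2(0.35)) ≈ (0.3298, 0.3622)

0.3298, 0.3622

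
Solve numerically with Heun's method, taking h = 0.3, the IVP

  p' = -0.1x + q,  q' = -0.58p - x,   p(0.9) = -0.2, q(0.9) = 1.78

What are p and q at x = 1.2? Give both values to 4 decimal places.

Heun on (p,q): k1 = f(x_n, state_n); k2 = f(x_n + h, state_n + h·k1); state_{n+1} = state_n + (h/2)·(k1 + k2).
0.900000: (-0.200000, 1.780000)
  k1 = (1.690000, -0.784000)
  predictor → (0.307000, 1.544800)
  k2 = (1.424800, -1.378060)
  → (0.267220, 1.455691)
(p(1.2), q(1.2)) ≈ (0.2672, 1.4557)

0.2672, 1.4557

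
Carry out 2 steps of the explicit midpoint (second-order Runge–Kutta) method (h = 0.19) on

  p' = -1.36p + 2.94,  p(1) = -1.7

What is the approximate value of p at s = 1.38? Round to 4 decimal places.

Midpoint: k1 = f(s_n, p_n); k2 = f(s_n + h/2, p_n + (h/2)·k1); p_{n+1} = p_n + h·k2.
s=1.000000, p=-1.700000:
  k1 = f(1.000000, -1.700000) = 5.252000
  k2 = f(1.095000, -1.201060) = 4.573442
  p ← -1.700000 + 0.19·4.573442 = -0.831046
s=1.190000, p=-0.831046:
  k1 = f(1.190000, -0.831046) = 4.070223
  k2 = f(1.285000, -0.444375) = 3.544350
  p ← -0.831046 + 0.19·3.544350 = -0.157620
p(1.38) ≈ -0.1576

-0.1576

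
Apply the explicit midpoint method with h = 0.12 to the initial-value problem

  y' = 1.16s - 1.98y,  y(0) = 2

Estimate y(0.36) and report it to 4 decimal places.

Midpoint: k1 = f(s_n, y_n); k2 = f(s_n + h/2, y_n + (h/2)·k1); y_{n+1} = y_n + h·k2.
s=0.000000, y=2.000000:
  k1 = f(0.000000, 2.000000) = -3.960000
  k2 = f(0.060000, 1.762400) = -3.419952
  y ← 2.000000 + 0.12·(-3.419952) = 1.589606
s=0.120000, y=1.589606:
  k1 = f(0.120000, 1.589606) = -3.008219
  k2 = f(0.180000, 1.409113) = -2.581243
  y ← 1.589606 + 0.12·(-2.581243) = 1.279857
s=0.240000, y=1.279857:
  k1 = f(0.240000, 1.279857) = -2.255716
  k2 = f(0.300000, 1.144514) = -1.918137
  y ← 1.279857 + 0.12·(-1.918137) = 1.049680
y(0.36) ≈ 1.0497

1.0497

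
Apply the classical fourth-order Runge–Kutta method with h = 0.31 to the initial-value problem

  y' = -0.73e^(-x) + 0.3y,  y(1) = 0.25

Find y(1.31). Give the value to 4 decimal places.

RK4: k1 = f(x_n, y_n); k2 = f(x_n + h/2, y_n + (h/2)·k1); k3 = f(x_n + h/2, y_n + (h/2)·k2); k4 = f(x_n + h, y_n + h·k3); y_{n+1} = y_n + (h/6)·(k1 + 2k2 + 2k3 + k4).
x=1.000000, y=0.250000:
  k1 = f(1.000000, 0.250000) = -0.193552
  k2 = f(1.155000, 0.219999) = -0.163992
  k3 = f(1.155000, 0.224581) = -0.162618
  k4 = f(1.310000, 0.199589) = -0.137092
  y ← 0.250000 + (0.31/6)·(k1 + 2k2 + 2k3 + k4) = 0.199167
y(1.31) ≈ 0.1992

0.1992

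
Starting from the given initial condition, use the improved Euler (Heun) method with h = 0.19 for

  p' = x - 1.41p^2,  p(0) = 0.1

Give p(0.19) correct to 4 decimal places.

0.1154

Heun: k1 = f(x_n, p_n); k2 = f(x_n + h, p_n + h·k1); p_{n+1} = p_n + (h/2)·(k1 + k2).
x=0.000000, p=0.100000:
  k1 = f(0.000000, 0.100000) = -0.014100
  k2 = f(0.190000, 0.097321) = 0.176645
  p ← 0.100000 + (0.19/2)·(-0.014100 + 0.176645) = 0.115442
p(0.19) ≈ 0.1154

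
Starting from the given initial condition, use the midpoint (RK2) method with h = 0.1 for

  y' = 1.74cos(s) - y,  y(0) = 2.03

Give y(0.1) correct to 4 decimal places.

2.0022

Midpoint: k1 = f(s_n, y_n); k2 = f(s_n + h/2, y_n + (h/2)·k1); y_{n+1} = y_n + h·k2.
s=0.000000, y=2.030000:
  k1 = f(0.000000, 2.030000) = -0.290000
  k2 = f(0.050000, 2.015500) = -0.277675
  y ← 2.030000 + 0.1·(-0.277675) = 2.002233
y(0.1) ≈ 2.0022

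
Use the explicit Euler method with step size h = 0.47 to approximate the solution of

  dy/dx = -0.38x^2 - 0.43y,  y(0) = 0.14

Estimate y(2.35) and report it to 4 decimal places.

Euler: y_{n+1} = y_n + h·f(x_n, y_n).
x=0.000000, y=0.140000: f=-0.060200 → y ← 0.140000 + 0.47·(-0.060200) = 0.111706
x=0.470000, y=0.111706: f=-0.131976 → y ← 0.111706 + 0.47·(-0.131976) = 0.049677
x=0.940000, y=0.049677: f=-0.357129 → y ← 0.049677 + 0.47·(-0.357129) = -0.118173
x=1.410000, y=-0.118173: f=-0.704663 → y ← -0.118173 + 0.47·(-0.704663) = -0.449365
x=1.880000, y=-0.449365: f=-1.149845 → y ← -0.449365 + 0.47·(-1.149845) = -0.989792
y(2.35) ≈ -0.9898

-0.9898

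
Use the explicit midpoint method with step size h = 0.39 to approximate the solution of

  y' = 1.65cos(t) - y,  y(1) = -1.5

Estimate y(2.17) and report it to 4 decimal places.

-0.6539

Midpoint: k1 = f(t_n, y_n); k2 = f(t_n + h/2, y_n + (h/2)·k1); y_{n+1} = y_n + h·k2.
t=1.000000, y=-1.500000:
  k1 = f(1.000000, -1.500000) = 2.391499
  k2 = f(1.195000, -1.033658) = 1.639230
  y ← -1.500000 + 0.39·1.639230 = -0.860700
t=1.390000, y=-0.860700:
  k1 = f(1.390000, -0.860700) = 1.157392
  k2 = f(1.585000, -0.635009) = 0.611574
  y ← -0.860700 + 0.39·0.611574 = -0.622187
t=1.780000, y=-0.622187:
  k1 = f(1.780000, -0.622187) = 0.279513
  k2 = f(1.975000, -0.567682) = -0.081242
  y ← -0.622187 + 0.39·(-0.081242) = -0.653871
y(2.17) ≈ -0.6539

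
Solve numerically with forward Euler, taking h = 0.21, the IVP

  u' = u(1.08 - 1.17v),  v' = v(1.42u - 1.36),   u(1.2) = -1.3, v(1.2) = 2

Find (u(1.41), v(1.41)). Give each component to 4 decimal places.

Euler on (u,v): u_{n+1} = u_n + h·u', v_{n+1} = v_n + h·v'.
1.200000: (-1.300000, 2.000000); f=(1.638000, -6.412000) → (-0.956020, 0.653480)
(u(1.41), v(1.41)) ≈ (-0.9560, 0.6535)

-0.9560, 0.6535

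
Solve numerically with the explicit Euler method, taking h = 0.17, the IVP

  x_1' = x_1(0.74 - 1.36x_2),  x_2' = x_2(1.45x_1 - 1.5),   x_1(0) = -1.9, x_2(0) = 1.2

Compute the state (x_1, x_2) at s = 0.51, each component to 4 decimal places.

Euler on (x_1,x_2): x_1_{n+1} = x_1_n + h·x_1', x_2_{n+1} = x_2_n + h·x_2'.
0.000000: (-1.900000, 1.200000); f=(1.694800, -5.106000) → (-1.611884, 0.331980)
0.170000: (-1.611884, 0.331980); f=(-0.465040, -1.273884) → (-1.690941, 0.115420)
0.340000: (-1.690941, 0.115420); f=(-0.985868, -0.456123) → (-1.858538, 0.037879)
(x_1(0.51), x_2(0.51)) ≈ (-1.8585, 0.0379)

-1.8585, 0.0379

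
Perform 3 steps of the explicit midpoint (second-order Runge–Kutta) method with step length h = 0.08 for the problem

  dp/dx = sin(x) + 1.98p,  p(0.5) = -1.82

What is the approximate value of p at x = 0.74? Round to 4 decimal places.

-2.7475

Midpoint: k1 = f(x_n, p_n); k2 = f(x_n + h/2, p_n + (h/2)·k1); p_{n+1} = p_n + h·k2.
x=0.500000, p=-1.820000:
  k1 = f(0.500000, -1.820000) = -3.124174
  k2 = f(0.540000, -1.944967) = -3.336899
  p ← -1.820000 + 0.08·(-3.336899) = -2.086952
x=0.580000, p=-2.086952:
  k1 = f(0.580000, -2.086952) = -3.584141
  k2 = f(0.620000, -2.230318) = -3.834994
  p ← -2.086952 + 0.08·(-3.834994) = -2.393751
x=0.660000, p=-2.393751:
  k1 = f(0.660000, -2.393751) = -4.126511
  k2 = f(0.700000, -2.558812) = -4.422230
  p ← -2.393751 + 0.08·(-4.422230) = -2.747530
p(0.74) ≈ -2.7475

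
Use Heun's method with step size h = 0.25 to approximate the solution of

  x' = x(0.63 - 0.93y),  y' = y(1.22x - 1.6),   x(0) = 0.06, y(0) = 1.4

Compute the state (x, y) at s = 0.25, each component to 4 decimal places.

0.0539, 0.9663

Heun on (x,y): k1 = f(s_n, state_n); k2 = f(s_n + h, state_n + h·k1); state_{n+1} = state_n + (h/2)·(k1 + k2).
0.000000: (0.060000, 1.400000)
  k1 = (-0.040320, -2.137520)
  predictor → (0.049920, 0.865620)
  k2 = (-0.008737, -1.332274)
  → (0.053868, 0.966276)
(x(0.25), y(0.25)) ≈ (0.0539, 0.9663)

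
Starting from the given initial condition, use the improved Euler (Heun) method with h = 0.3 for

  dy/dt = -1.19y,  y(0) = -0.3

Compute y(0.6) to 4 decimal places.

Heun: k1 = f(t_n, y_n); k2 = f(t_n + h, y_n + h·k1); y_{n+1} = y_n + (h/2)·(k1 + k2).
t=0.000000, y=-0.300000:
  k1 = f(0.000000, -0.300000) = 0.357000
  k2 = f(0.300000, -0.192900) = 0.229551
  y ← -0.300000 + (0.3/2)·(0.357000 + 0.229551) = -0.212017
t=0.300000, y=-0.212017:
  k1 = f(0.300000, -0.212017) = 0.252301
  k2 = f(0.600000, -0.136327) = 0.162229
  y ← -0.212017 + (0.3/2)·(0.252301 + 0.162229) = -0.149838
y(0.6) ≈ -0.1498

-0.1498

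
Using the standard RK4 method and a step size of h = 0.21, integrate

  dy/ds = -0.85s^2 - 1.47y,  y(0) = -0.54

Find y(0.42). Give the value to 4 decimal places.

-0.3094

RK4: k1 = f(s_n, y_n); k2 = f(s_n + h/2, y_n + (h/2)·k1); k3 = f(s_n + h/2, y_n + (h/2)·k2); k4 = f(s_n + h, y_n + h·k3); y_{n+1} = y_n + (h/6)·(k1 + 2k2 + 2k3 + k4).
s=0.000000, y=-0.540000:
  k1 = f(0.000000, -0.540000) = 0.793800
  k2 = f(0.105000, -0.456651) = 0.661906
  k3 = f(0.105000, -0.470500) = 0.682264
  k4 = f(0.210000, -0.396725) = 0.545700
  y ← -0.540000 + (0.21/6)·(k1 + 2k2 + 2k3 + k4) = -0.399026
s=0.210000, y=-0.399026:
  k1 = f(0.210000, -0.399026) = 0.549083
  k2 = f(0.315000, -0.341372) = 0.417476
  k3 = f(0.315000, -0.355191) = 0.437789
  k4 = f(0.420000, -0.307090) = 0.301482
  y ← -0.399026 + (0.21/6)·(k1 + 2k2 + 2k3 + k4) = -0.309387
y(0.42) ≈ -0.3094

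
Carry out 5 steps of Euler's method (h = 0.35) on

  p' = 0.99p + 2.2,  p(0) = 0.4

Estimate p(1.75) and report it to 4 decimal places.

Euler: p_{n+1} = p_n + h·f(t_n, p_n).
t=0.000000, p=0.400000: f=2.596000 → p ← 0.400000 + 0.35·2.596000 = 1.308600
t=0.350000, p=1.308600: f=3.495514 → p ← 1.308600 + 0.35·3.495514 = 2.532030
t=0.700000, p=2.532030: f=4.706710 → p ← 2.532030 + 0.35·4.706710 = 4.179378
t=1.050000, p=4.179378: f=6.337584 → p ← 4.179378 + 0.35·6.337584 = 6.397533
t=1.400000, p=6.397533: f=8.533557 → p ← 6.397533 + 0.35·8.533557 = 9.384278
p(1.75) ≈ 9.3843

9.3843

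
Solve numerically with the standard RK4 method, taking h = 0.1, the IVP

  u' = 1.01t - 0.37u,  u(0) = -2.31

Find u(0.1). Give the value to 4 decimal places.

-2.2211

RK4: k1 = f(t_n, u_n); k2 = f(t_n + h/2, u_n + (h/2)·k1); k3 = f(t_n + h/2, u_n + (h/2)·k2); k4 = f(t_n + h, u_n + h·k3); u_{n+1} = u_n + (h/6)·(k1 + 2k2 + 2k3 + k4).
t=0.000000, u=-2.310000:
  k1 = f(0.000000, -2.310000) = 0.854700
  k2 = f(0.050000, -2.267265) = 0.889388
  k3 = f(0.050000, -2.265531) = 0.888746
  k4 = f(0.100000, -2.221125) = 0.922816
  u ← -2.310000 + (0.1/6)·(k1 + 2k2 + 2k3 + k4) = -2.221104
u(0.1) ≈ -2.2211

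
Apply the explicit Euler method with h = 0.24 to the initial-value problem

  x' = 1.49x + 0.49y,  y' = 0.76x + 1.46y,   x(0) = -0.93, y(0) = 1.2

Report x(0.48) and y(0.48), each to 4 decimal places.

-1.3519, 1.7547

Euler on (x,y): x_{n+1} = x_n + h·x', y_{n+1} = y_n + h·y'.
0.000000: (-0.930000, 1.200000); f=(-0.797700, 1.045200) → (-1.121448, 1.450848)
0.240000: (-1.121448, 1.450848); f=(-0.960042, 1.265938) → (-1.351858, 1.754673)
(x(0.48), y(0.48)) ≈ (-1.3519, 1.7547)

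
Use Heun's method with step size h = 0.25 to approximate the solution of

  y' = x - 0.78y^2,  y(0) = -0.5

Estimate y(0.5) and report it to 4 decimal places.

-0.4810

Heun: k1 = f(x_n, y_n); k2 = f(x_n + h, y_n + h·k1); y_{n+1} = y_n + (h/2)·(k1 + k2).
x=0.000000, y=-0.500000:
  k1 = f(0.000000, -0.500000) = -0.195000
  k2 = f(0.250000, -0.548750) = 0.015121
  y ← -0.500000 + (0.25/2)·(-0.195000 + 0.015121) = -0.522485
x=0.250000, y=-0.522485:
  k1 = f(0.250000, -0.522485) = 0.037067
  k2 = f(0.500000, -0.513218) = 0.294554
  y ← -0.522485 + (0.25/2)·(0.037067 + 0.294554) = -0.481032
y(0.5) ≈ -0.4810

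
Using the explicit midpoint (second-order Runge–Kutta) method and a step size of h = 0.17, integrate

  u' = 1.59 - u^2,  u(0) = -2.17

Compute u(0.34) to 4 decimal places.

-4.7096

Midpoint: k1 = f(x_n, u_n); k2 = f(x_n + h/2, u_n + (h/2)·k1); u_{n+1} = u_n + h·k2.
x=0.000000, u=-2.170000:
  k1 = f(0.000000, -2.170000) = -3.118900
  k2 = f(0.085000, -2.435106) = -4.339744
  u ← -2.170000 + 0.17·(-4.339744) = -2.907756
x=0.170000, u=-2.907756:
  k1 = f(0.170000, -2.907756) = -6.865047
  k2 = f(0.255000, -3.491285) = -10.599074
  u ← -2.907756 + 0.17·(-10.599074) = -4.709599
u(0.34) ≈ -4.7096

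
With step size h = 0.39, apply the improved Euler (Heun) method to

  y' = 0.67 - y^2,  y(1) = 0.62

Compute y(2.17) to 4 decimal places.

0.7801

Heun: k1 = f(t_n, y_n); k2 = f(t_n + h, y_n + h·k1); y_{n+1} = y_n + (h/2)·(k1 + k2).
t=1.000000, y=0.620000:
  k1 = f(1.000000, 0.620000) = 0.285600
  k2 = f(1.390000, 0.731384) = 0.135077
  y ← 0.620000 + (0.39/2)·(0.285600 + 0.135077) = 0.702032
t=1.390000, y=0.702032:
  k1 = f(1.390000, 0.702032) = 0.177151
  k2 = f(1.780000, 0.771121) = 0.075372
  y ← 0.702032 + (0.39/2)·(0.177151 + 0.075372) = 0.751274
t=1.780000, y=0.751274:
  k1 = f(1.780000, 0.751274) = 0.105587
  k2 = f(2.170000, 0.792453) = 0.042018
  y ← 0.751274 + (0.39/2)·(0.105587 + 0.042018) = 0.780057
y(2.17) ≈ 0.7801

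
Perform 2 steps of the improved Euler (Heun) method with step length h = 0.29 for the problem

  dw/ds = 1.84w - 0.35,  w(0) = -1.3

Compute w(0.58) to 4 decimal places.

Heun: k1 = f(s_n, w_n); k2 = f(s_n + h, w_n + h·k1); w_{n+1} = w_n + (h/2)·(k1 + k2).
s=0.000000, w=-1.300000:
  k1 = f(0.000000, -1.300000) = -2.742000
  k2 = f(0.290000, -2.095180) = -4.205131
  w ← -1.300000 + (0.29/2)·(-2.742000 + (-4.205131)) = -2.307334
s=0.290000, w=-2.307334:
  k1 = f(0.290000, -2.307334) = -4.595495
  k2 = f(0.580000, -3.640027) = -7.047651
  w ← -2.307334 + (0.29/2)·(-4.595495 + (-7.047651)) = -3.995590
w(0.58) ≈ -3.9956

-3.9956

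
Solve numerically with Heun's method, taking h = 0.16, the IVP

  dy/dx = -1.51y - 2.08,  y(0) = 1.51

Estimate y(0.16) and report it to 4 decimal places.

0.8967

Heun: k1 = f(x_n, y_n); k2 = f(x_n + h, y_n + h·k1); y_{n+1} = y_n + (h/2)·(k1 + k2).
x=0.000000, y=1.510000:
  k1 = f(0.000000, 1.510000) = -4.360100
  k2 = f(0.160000, 0.812384) = -3.306700
  y ← 1.510000 + (0.16/2)·(-4.360100 + (-3.306700)) = 0.896656
y(0.16) ≈ 0.8967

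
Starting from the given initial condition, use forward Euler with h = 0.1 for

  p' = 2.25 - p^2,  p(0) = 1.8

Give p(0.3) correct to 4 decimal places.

Euler: p_{n+1} = p_n + h·f(t_n, p_n).
t=0.000000, p=1.800000: f=-0.990000 → p ← 1.800000 + 0.1·(-0.990000) = 1.701000
t=0.100000, p=1.701000: f=-0.643401 → p ← 1.701000 + 0.1·(-0.643401) = 1.636660
t=0.200000, p=1.636660: f=-0.428656 → p ← 1.636660 + 0.1·(-0.428656) = 1.593794
p(0.3) ≈ 1.5938

1.5938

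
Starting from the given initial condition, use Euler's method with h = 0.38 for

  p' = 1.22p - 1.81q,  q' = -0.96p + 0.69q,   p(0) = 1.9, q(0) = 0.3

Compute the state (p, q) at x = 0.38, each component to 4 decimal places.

Euler on (p,q): p_{n+1} = p_n + h·p', q_{n+1} = q_n + h·q'.
0.000000: (1.900000, 0.300000); f=(1.775000, -1.617000) → (2.574500, -0.314460)
(p(0.38), q(0.38)) ≈ (2.5745, -0.3145)

2.5745, -0.3145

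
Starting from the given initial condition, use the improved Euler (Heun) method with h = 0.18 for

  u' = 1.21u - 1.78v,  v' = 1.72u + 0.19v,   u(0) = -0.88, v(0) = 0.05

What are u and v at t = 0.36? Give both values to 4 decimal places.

Heun on (u,v): k1 = f(t_n, state_n); k2 = f(t_n + h, state_n + h·k1); state_{n+1} = state_n + (h/2)·(k1 + k2).
0.000000: (-0.880000, 0.050000)
  k1 = (-1.153800, -1.504100)
  predictor → (-1.087684, -0.220738)
  k2 = (-0.923184, -1.912757)
  → (-1.066929, -0.257517)
0.180000: (-1.066929, -0.257517)
  k1 = (-0.832603, -1.884045)
  predictor → (-1.216797, -0.596645)
  k2 = (-0.410296, -2.206254)
  → (-1.178789, -0.625644)
(u(0.36), v(0.36)) ≈ (-1.1788, -0.6256)

-1.1788, -0.6256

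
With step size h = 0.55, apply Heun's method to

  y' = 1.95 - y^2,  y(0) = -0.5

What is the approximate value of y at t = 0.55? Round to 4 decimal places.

0.4517

Heun: k1 = f(t_n, y_n); k2 = f(t_n + h, y_n + h·k1); y_{n+1} = y_n + (h/2)·(k1 + k2).
t=0.000000, y=-0.500000:
  k1 = f(0.000000, -0.500000) = 1.700000
  k2 = f(0.550000, 0.435000) = 1.760775
  y ← -0.500000 + (0.55/2)·(1.700000 + 1.760775) = 0.451713
y(0.55) ≈ 0.4517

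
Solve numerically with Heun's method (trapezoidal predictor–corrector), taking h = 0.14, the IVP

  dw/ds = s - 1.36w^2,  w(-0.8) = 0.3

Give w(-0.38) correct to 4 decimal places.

Heun: k1 = f(s_n, w_n); k2 = f(s_n + h, w_n + h·k1); w_{n+1} = w_n + (h/2)·(k1 + k2).
s=-0.800000, w=0.300000:
  k1 = f(-0.800000, 0.300000) = -0.922400
  k2 = f(-0.660000, 0.170864) = -0.699705
  w ← 0.300000 + (0.14/2)·(-0.922400 + (-0.699705)) = 0.186453
s=-0.660000, w=0.186453:
  k1 = f(-0.660000, 0.186453) = -0.707280
  k2 = f(-0.520000, 0.087434) = -0.530397
  w ← 0.186453 + (0.14/2)·(-0.707280 + (-0.530397)) = 0.099815
s=-0.520000, w=0.099815:
  k1 = f(-0.520000, 0.099815) = -0.533550
  k2 = f(-0.380000, 0.025118) = -0.380858
  w ← 0.099815 + (0.14/2)·(-0.533550 + (-0.380858)) = 0.035807
w(-0.38) ≈ 0.0358

0.0358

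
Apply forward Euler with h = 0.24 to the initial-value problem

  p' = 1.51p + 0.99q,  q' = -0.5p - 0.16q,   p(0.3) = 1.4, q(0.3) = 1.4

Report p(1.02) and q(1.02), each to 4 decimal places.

4.7445, 0.4312

Euler on (p,q): p_{n+1} = p_n + h·p', q_{n+1} = q_n + h·q'.
0.300000: (1.400000, 1.400000); f=(3.500000, -0.924000) → (2.240000, 1.178240)
0.540000: (2.240000, 1.178240); f=(4.548858, -1.308518) → (3.331726, 0.864196)
0.780000: (3.331726, 0.864196); f=(5.886460, -1.804134) → (4.744476, 0.431203)
(p(1.02), q(1.02)) ≈ (4.7445, 0.4312)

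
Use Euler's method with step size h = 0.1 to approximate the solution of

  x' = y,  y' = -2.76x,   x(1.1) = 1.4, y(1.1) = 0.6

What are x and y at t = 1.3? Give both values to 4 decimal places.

Euler on (x,y): x_{n+1} = x_n + h·x', y_{n+1} = y_n + h·y'.
1.100000: (1.400000, 0.600000); f=(0.600000, -3.864000) → (1.460000, 0.213600)
1.200000: (1.460000, 0.213600); f=(0.213600, -4.029600) → (1.481360, -0.189360)
(x(1.3), y(1.3)) ≈ (1.4814, -0.1894)

1.4814, -0.1894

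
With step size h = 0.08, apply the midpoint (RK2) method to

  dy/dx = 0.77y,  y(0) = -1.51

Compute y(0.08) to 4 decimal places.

-1.6059

Midpoint: k1 = f(x_n, y_n); k2 = f(x_n + h/2, y_n + (h/2)·k1); y_{n+1} = y_n + h·k2.
x=0.000000, y=-1.510000:
  k1 = f(0.000000, -1.510000) = -1.162700
  k2 = f(0.040000, -1.556508) = -1.198511
  y ← -1.510000 + 0.08·(-1.198511) = -1.605881
y(0.08) ≈ -1.6059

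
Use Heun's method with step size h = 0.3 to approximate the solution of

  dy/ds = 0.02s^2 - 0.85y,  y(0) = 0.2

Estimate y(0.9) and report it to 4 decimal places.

Heun: k1 = f(s_n, y_n); k2 = f(s_n + h, y_n + h·k1); y_{n+1} = y_n + (h/2)·(k1 + k2).
s=0.000000, y=0.200000:
  k1 = f(0.000000, 0.200000) = -0.170000
  k2 = f(0.300000, 0.149000) = -0.124850
  y ← 0.200000 + (0.3/2)·(-0.170000 + (-0.124850)) = 0.155773
s=0.300000, y=0.155773:
  k1 = f(0.300000, 0.155773) = -0.130607
  k2 = f(0.600000, 0.116591) = -0.091902
  y ← 0.155773 + (0.3/2)·(-0.130607 + (-0.091902)) = 0.122396
s=0.600000, y=0.122396:
  k1 = f(0.600000, 0.122396) = -0.096837
  k2 = f(0.900000, 0.093345) = -0.063143
  y ← 0.122396 + (0.3/2)·(-0.096837 + (-0.063143)) = 0.098399
y(0.9) ≈ 0.0984

0.0984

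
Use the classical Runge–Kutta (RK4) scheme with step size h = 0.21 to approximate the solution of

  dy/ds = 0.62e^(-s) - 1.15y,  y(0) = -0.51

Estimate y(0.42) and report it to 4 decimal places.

-0.1488

RK4: k1 = f(s_n, y_n); k2 = f(s_n + h/2, y_n + (h/2)·k1); k3 = f(s_n + h/2, y_n + (h/2)·k2); k4 = f(s_n + h, y_n + h·k3); y_{n+1} = y_n + (h/6)·(k1 + 2k2 + 2k3 + k4).
s=0.000000, y=-0.510000:
  k1 = f(0.000000, -0.510000) = 1.206500
  k2 = f(0.105000, -0.383318) = 0.999016
  k3 = f(0.105000, -0.405103) = 1.024070
  k4 = f(0.210000, -0.294945) = 0.841749
  y ← -0.510000 + (0.21/6)·(k1 + 2k2 + 2k3 + k4) = -0.296695
s=0.210000, y=-0.296695:
  k1 = f(0.210000, -0.296695) = 0.843762
  k2 = f(0.315000, -0.208100) = 0.691784
  k3 = f(0.315000, -0.224058) = 0.710136
  k4 = f(0.420000, -0.147567) = 0.577071
  y ← -0.296695 + (0.21/6)·(k1 + 2k2 + 2k3 + k4) = -0.148832
y(0.42) ≈ -0.1488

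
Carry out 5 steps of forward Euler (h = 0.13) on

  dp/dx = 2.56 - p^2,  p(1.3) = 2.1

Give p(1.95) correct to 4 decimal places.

1.6268

Euler: p_{n+1} = p_n + h·f(x_n, p_n).
x=1.300000, p=2.100000: f=-1.850000 → p ← 2.100000 + 0.13·(-1.850000) = 1.859500
x=1.430000, p=1.859500: f=-0.897740 → p ← 1.859500 + 0.13·(-0.897740) = 1.742794
x=1.560000, p=1.742794: f=-0.477330 → p ← 1.742794 + 0.13·(-0.477330) = 1.680741
x=1.690000, p=1.680741: f=-0.264890 → p ← 1.680741 + 0.13·(-0.264890) = 1.646305
x=1.820000, p=1.646305: f=-0.150321 → p ← 1.646305 + 0.13·(-0.150321) = 1.626763
p(1.95) ≈ 1.6268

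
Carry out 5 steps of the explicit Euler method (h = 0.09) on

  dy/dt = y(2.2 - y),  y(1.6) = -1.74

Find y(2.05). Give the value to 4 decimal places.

-15.8476

Euler: y_{n+1} = y_n + h·f(t_n, y_n).
t=1.600000, y=-1.740000: f=-6.855600 → y ← -1.740000 + 0.09·(-6.855600) = -2.357004
t=1.690000, y=-2.357004: f=-10.740877 → y ← -2.357004 + 0.09·(-10.740877) = -3.323683
t=1.780000, y=-3.323683: f=-18.358970 → y ← -3.323683 + 0.09·(-18.358970) = -4.975990
t=1.870000, y=-4.975990: f=-35.707657 → y ← -4.975990 + 0.09·(-35.707657) = -8.189679
t=1.960000, y=-8.189679: f=-85.088143 → y ← -8.189679 + 0.09·(-85.088143) = -15.847612
y(2.05) ≈ -15.8476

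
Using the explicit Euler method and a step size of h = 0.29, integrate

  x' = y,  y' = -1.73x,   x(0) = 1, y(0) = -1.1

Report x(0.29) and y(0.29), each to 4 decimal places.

Euler on (x,y): x_{n+1} = x_n + h·x', y_{n+1} = y_n + h·y'.
0.000000: (1.000000, -1.100000); f=(-1.100000, -1.730000) → (0.681000, -1.601700)
(x(0.29), y(0.29)) ≈ (0.6810, -1.6017)

0.6810, -1.6017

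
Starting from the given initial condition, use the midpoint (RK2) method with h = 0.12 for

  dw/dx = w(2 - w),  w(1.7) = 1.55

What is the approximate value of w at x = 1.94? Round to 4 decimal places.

Midpoint: k1 = f(x_n, w_n); k2 = f(x_n + h/2, w_n + (h/2)·k1); w_{n+1} = w_n + h·k2.
x=1.700000, w=1.550000:
  k1 = f(1.700000, 1.550000) = 0.697500
  k2 = f(1.760000, 1.591850) = 0.649714
  w ← 1.550000 + 0.12·0.649714 = 1.627966
x=1.820000, w=1.627966:
  k1 = f(1.820000, 1.627966) = 0.605659
  k2 = f(1.880000, 1.664305) = 0.558699
  w ← 1.627966 + 0.12·0.558699 = 1.695009
w(1.94) ≈ 1.6950

1.6950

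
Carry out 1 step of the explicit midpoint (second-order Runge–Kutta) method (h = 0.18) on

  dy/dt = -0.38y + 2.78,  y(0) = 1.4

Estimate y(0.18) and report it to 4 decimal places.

Midpoint: k1 = f(t_n, y_n); k2 = f(t_n + h/2, y_n + (h/2)·k1); y_{n+1} = y_n + h·k2.
t=0.000000, y=1.400000:
  k1 = f(0.000000, 1.400000) = 2.248000
  k2 = f(0.090000, 1.602320) = 2.171118
  y ← 1.400000 + 0.18·2.171118 = 1.790801
y(0.18) ≈ 1.7908

1.7908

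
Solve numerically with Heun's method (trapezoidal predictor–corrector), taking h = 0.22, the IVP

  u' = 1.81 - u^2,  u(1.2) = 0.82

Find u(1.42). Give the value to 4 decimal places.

Heun: k1 = f(t_n, u_n); k2 = f(t_n + h, u_n + h·k1); u_{n+1} = u_n + (h/2)·(k1 + k2).
t=1.200000, u=0.820000:
  k1 = f(1.200000, 0.820000) = 1.137600
  k2 = f(1.420000, 1.070272) = 0.664518
  u ← 0.820000 + (0.22/2)·(1.137600 + 0.664518) = 1.018233
u(1.42) ≈ 1.0182

1.0182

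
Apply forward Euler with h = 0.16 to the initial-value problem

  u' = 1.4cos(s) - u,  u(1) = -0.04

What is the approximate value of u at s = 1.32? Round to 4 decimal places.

0.1629

Euler: u_{n+1} = u_n + h·f(s_n, u_n).
s=1.000000, u=-0.040000: f=0.796423 → u ← -0.040000 + 0.16·0.796423 = 0.087428
s=1.160000, u=0.087428: f=0.471648 → u ← 0.087428 + 0.16·0.471648 = 0.162891
u(1.32) ≈ 0.1629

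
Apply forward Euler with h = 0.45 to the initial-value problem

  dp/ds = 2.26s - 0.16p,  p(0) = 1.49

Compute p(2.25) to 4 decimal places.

Euler: p_{n+1} = p_n + h·f(s_n, p_n).
s=0.000000, p=1.490000: f=-0.238400 → p ← 1.490000 + 0.45·(-0.238400) = 1.382720
s=0.450000, p=1.382720: f=0.795765 → p ← 1.382720 + 0.45·0.795765 = 1.740814
s=0.900000, p=1.740814: f=1.755470 → p ← 1.740814 + 0.45·1.755470 = 2.530776
s=1.350000, p=2.530776: f=2.646076 → p ← 2.530776 + 0.45·2.646076 = 3.721510
s=1.800000, p=3.721510: f=3.472558 → p ← 3.721510 + 0.45·3.472558 = 5.284161
p(2.25) ≈ 5.2842

5.2842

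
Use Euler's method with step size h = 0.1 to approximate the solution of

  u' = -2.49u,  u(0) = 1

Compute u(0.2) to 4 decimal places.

0.5640

Euler: u_{n+1} = u_n + h·f(s_n, u_n).
s=0.000000, u=1.000000: f=-2.490000 → u ← 1.000000 + 0.1·(-2.490000) = 0.751000
s=0.100000, u=0.751000: f=-1.869990 → u ← 0.751000 + 0.1·(-1.869990) = 0.564001
u(0.2) ≈ 0.5640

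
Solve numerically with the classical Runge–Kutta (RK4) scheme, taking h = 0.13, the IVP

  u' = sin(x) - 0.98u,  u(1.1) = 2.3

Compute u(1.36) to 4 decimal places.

RK4: k1 = f(x_n, u_n); k2 = f(x_n + h/2, u_n + (h/2)·k1); k3 = f(x_n + h/2, u_n + (h/2)·k2); k4 = f(x_n + h, u_n + h·k3); u_{n+1} = u_n + (h/6)·(k1 + 2k2 + 2k3 + k4).
x=1.100000, u=2.300000:
  k1 = f(1.100000, 2.300000) = -1.362793
  k2 = f(1.165000, 2.211418) = -1.248402
  k3 = f(1.165000, 2.218854) = -1.255688
  k4 = f(1.230000, 2.136760) = -1.151536
  u ← 2.300000 + (0.13/6)·(k1 + 2k2 + 2k3 + k4) = 2.137012
x=1.230000, u=2.137012:
  k1 = f(1.230000, 2.137012) = -1.151783
  k2 = f(1.295000, 2.062146) = -1.058695
  k3 = f(1.295000, 2.068197) = -1.064625
  k4 = f(1.360000, 1.998611) = -0.980774
  u ← 2.137012 + (0.13/6)·(k1 + 2k2 + 2k3 + k4) = 1.998796
u(1.36) ≈ 1.9988

1.9988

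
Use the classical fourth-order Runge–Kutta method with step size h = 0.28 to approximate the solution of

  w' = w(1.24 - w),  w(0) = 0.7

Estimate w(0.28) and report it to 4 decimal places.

RK4: k1 = f(x_n, w_n); k2 = f(x_n + h/2, w_n + (h/2)·k1); k3 = f(x_n + h/2, w_n + (h/2)·k2); k4 = f(x_n + h, w_n + h·k3); w_{n+1} = w_n + (h/6)·(k1 + 2k2 + 2k3 + k4).
x=0.000000, w=0.700000:
  k1 = f(0.000000, 0.700000) = 0.378000
  k2 = f(0.140000, 0.752920) = 0.366732
  k3 = f(0.140000, 0.751343) = 0.367149
  k4 = f(0.280000, 0.802802) = 0.350984
  w ← 0.700000 + (0.28/6)·(k1 + 2k2 + 2k3 + k4) = 0.802515
w(0.28) ≈ 0.8025

0.8025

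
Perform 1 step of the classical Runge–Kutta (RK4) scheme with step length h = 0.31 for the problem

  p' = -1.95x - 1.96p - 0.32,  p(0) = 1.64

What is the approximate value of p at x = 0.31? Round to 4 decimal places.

0.7424

RK4: k1 = f(x_n, p_n); k2 = f(x_n + h/2, p_n + (h/2)·k1); k3 = f(x_n + h/2, p_n + (h/2)·k2); k4 = f(x_n + h, p_n + h·k3); p_{n+1} = p_n + (h/6)·(k1 + 2k2 + 2k3 + k4).
x=0.000000, p=1.640000:
  k1 = f(0.000000, 1.640000) = -3.534400
  k2 = f(0.155000, 1.092168) = -2.762899
  k3 = f(0.155000, 1.211751) = -2.997281
  k4 = f(0.310000, 0.710843) = -2.317752
  p ← 1.640000 + (0.31/6)·(k1 + 2k2 + 2k3 + k4) = 0.742420
p(0.31) ≈ 0.7424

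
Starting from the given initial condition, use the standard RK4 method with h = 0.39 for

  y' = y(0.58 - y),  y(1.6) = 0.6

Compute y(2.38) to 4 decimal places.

RK4: k1 = f(t_n, y_n); k2 = f(t_n + h/2, y_n + (h/2)·k1); k3 = f(t_n + h/2, y_n + (h/2)·k2); k4 = f(t_n + h, y_n + h·k3); y_{n+1} = y_n + (h/6)·(k1 + 2k2 + 2k3 + k4).
t=1.600000, y=0.600000:
  k1 = f(1.600000, 0.600000) = -0.012000
  k2 = f(1.795000, 0.597660) = -0.010555
  k3 = f(1.795000, 0.597942) = -0.010728
  k4 = f(1.990000, 0.595816) = -0.009423
  y ← 0.600000 + (0.39/6)·(k1 + 2k2 + 2k3 + k4) = 0.595841
t=1.990000, y=0.595841:
  k1 = f(1.990000, 0.595841) = -0.009439
  k2 = f(2.185000, 0.594000) = -0.008316
  k3 = f(2.185000, 0.594219) = -0.008449
  k4 = f(2.380000, 0.592546) = -0.007434
  y ← 0.595841 + (0.39/6)·(k1 + 2k2 + 2k3 + k4) = 0.592565
y(2.38) ≈ 0.5926

0.5926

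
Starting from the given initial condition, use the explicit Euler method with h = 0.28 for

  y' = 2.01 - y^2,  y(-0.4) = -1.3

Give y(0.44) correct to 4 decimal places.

Euler: y_{n+1} = y_n + h·f(t_n, y_n).
t=-0.400000, y=-1.300000: f=0.320000 → y ← -1.300000 + 0.28·0.320000 = -1.210400
t=-0.120000, y=-1.210400: f=0.544932 → y ← -1.210400 + 0.28·0.544932 = -1.057819
t=0.160000, y=-1.057819: f=0.891019 → y ← -1.057819 + 0.28·0.891019 = -0.808334
y(0.44) ≈ -0.8083

-0.8083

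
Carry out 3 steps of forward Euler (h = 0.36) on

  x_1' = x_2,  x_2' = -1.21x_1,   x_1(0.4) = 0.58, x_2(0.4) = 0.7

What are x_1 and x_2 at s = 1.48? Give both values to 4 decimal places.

1.0236, -0.3476

Euler on (x_1,x_2): x_1_{n+1} = x_1_n + h·x_1', x_2_{n+1} = x_2_n + h·x_2'.
0.400000: (0.580000, 0.700000); f=(0.700000, -0.701800) → (0.832000, 0.447352)
0.760000: (0.832000, 0.447352); f=(0.447352, -1.006720) → (0.993047, 0.084933)
1.120000: (0.993047, 0.084933); f=(0.084933, -1.201587) → (1.023623, -0.347638)
(x_1(1.48), x_2(1.48)) ≈ (1.0236, -0.3476)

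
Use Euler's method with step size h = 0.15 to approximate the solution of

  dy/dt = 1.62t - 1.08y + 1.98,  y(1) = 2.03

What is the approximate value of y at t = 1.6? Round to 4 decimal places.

2.8866

Euler: y_{n+1} = y_n + h·f(t_n, y_n).
t=1.000000, y=2.030000: f=1.407600 → y ← 2.030000 + 0.15·1.407600 = 2.241140
t=1.150000, y=2.241140: f=1.422569 → y ← 2.241140 + 0.15·1.422569 = 2.454525
t=1.300000, y=2.454525: f=1.435113 → y ← 2.454525 + 0.15·1.435113 = 2.669792
t=1.450000, y=2.669792: f=1.445624 → y ← 2.669792 + 0.15·1.445624 = 2.886636
y(1.6) ≈ 2.8866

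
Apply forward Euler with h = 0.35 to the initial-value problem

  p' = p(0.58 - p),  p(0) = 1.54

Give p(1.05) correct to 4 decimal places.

0.7782

Euler: p_{n+1} = p_n + h·f(t_n, p_n).
t=0.000000, p=1.540000: f=-1.478400 → p ← 1.540000 + 0.35·(-1.478400) = 1.022560
t=0.350000, p=1.022560: f=-0.452544 → p ← 1.022560 + 0.35·(-0.452544) = 0.864170
t=0.700000, p=0.864170: f=-0.245571 → p ← 0.864170 + 0.35·(-0.245571) = 0.778220
p(1.05) ≈ 0.7782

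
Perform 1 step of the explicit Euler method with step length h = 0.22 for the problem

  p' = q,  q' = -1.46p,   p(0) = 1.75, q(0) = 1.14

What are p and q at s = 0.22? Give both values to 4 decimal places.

Euler on (p,q): p_{n+1} = p_n + h·p', q_{n+1} = q_n + h·q'.
0.000000: (1.750000, 1.140000); f=(1.140000, -2.555000) → (2.000800, 0.577900)
(p(0.22), q(0.22)) ≈ (2.0008, 0.5779)

2.0008, 0.5779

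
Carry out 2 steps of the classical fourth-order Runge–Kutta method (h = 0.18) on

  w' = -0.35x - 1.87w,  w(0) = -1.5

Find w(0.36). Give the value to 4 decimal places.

-0.7835

RK4: k1 = f(x_n, w_n); k2 = f(x_n + h/2, w_n + (h/2)·k1); k3 = f(x_n + h/2, w_n + (h/2)·k2); k4 = f(x_n + h, w_n + h·k3); w_{n+1} = w_n + (h/6)·(k1 + 2k2 + 2k3 + k4).
x=0.000000, w=-1.500000:
  k1 = f(0.000000, -1.500000) = 2.805000
  k2 = f(0.090000, -1.247550) = 2.301419
  k3 = f(0.090000, -1.292872) = 2.386171
  k4 = f(0.180000, -1.070489) = 1.938815
  w ← -1.500000 + (0.18/6)·(k1 + 2k2 + 2k3 + k4) = -1.076430
x=0.180000, w=-1.076430:
  k1 = f(0.180000, -1.076430) = 1.949924
  k2 = f(0.270000, -0.900937) = 1.590252
  k3 = f(0.270000, -0.933307) = 1.650785
  k4 = f(0.360000, -0.779289) = 1.331270
  w ← -1.076430 + (0.18/6)·(k1 + 2k2 + 2k3 + k4) = -0.783532
w(0.36) ≈ -0.7835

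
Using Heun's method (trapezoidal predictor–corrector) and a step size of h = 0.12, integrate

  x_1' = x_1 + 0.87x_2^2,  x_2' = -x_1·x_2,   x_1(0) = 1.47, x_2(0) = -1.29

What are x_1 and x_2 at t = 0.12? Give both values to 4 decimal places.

1.8132, -1.0602

Heun on (x_1,x_2): k1 = f(t_n, state_n); k2 = f(t_n + h, state_n + h·k1); state_{n+1} = state_n + (h/2)·(k1 + k2).
0.000000: (1.470000, -1.290000)
  k1 = (2.917767, 1.896300)
  predictor → (1.820132, -1.062444)
  k2 = (2.802177, 1.933788)
  → (1.813197, -1.060195)
(x_1(0.12), x_2(0.12)) ≈ (1.8132, -1.0602)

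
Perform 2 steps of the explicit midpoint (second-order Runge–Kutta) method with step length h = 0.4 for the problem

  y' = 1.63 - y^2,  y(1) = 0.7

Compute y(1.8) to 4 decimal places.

1.1483

Midpoint: k1 = f(t_n, y_n); k2 = f(t_n + h/2, y_n + (h/2)·k1); y_{n+1} = y_n + h·k2.
t=1.000000, y=0.700000:
  k1 = f(1.000000, 0.700000) = 1.140000
  k2 = f(1.200000, 0.928000) = 0.768816
  y ← 0.700000 + 0.4·0.768816 = 1.007526
t=1.400000, y=1.007526:
  k1 = f(1.400000, 1.007526) = 0.614891
  k2 = f(1.600000, 1.130505) = 0.351960
  y ← 1.007526 + 0.4·0.351960 = 1.148310
y(1.8) ≈ 1.1483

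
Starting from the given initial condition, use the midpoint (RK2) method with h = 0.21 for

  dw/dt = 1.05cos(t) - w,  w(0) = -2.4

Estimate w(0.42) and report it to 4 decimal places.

Midpoint: k1 = f(t_n, w_n); k2 = f(t_n + h/2, w_n + (h/2)·k1); w_{n+1} = w_n + h·k2.
t=0.000000, w=-2.400000:
  k1 = f(0.000000, -2.400000) = 3.450000
  k2 = f(0.105000, -2.037750) = 3.081967
  w ← -2.400000 + 0.21·3.081967 = -1.752787
t=0.210000, w=-1.752787:
  k1 = f(0.210000, -1.752787) = 2.779719
  k2 = f(0.315000, -1.460916) = 2.459253
  w ← -1.752787 + 0.21·2.459253 = -1.236344
w(0.42) ≈ -1.2363

-1.2363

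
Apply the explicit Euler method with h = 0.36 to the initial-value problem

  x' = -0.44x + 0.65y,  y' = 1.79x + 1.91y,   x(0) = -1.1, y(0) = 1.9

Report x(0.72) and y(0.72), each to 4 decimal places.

0.1795, 3.9049

Euler on (x,y): x_{n+1} = x_n + h·x', y_{n+1} = y_n + h·y'.
0.000000: (-1.100000, 1.900000); f=(1.719000, 1.660000) → (-0.481160, 2.497600)
0.360000: (-0.481160, 2.497600); f=(1.835150, 3.909140) → (0.179494, 3.904890)
(x(0.72), y(0.72)) ≈ (0.1795, 3.9049)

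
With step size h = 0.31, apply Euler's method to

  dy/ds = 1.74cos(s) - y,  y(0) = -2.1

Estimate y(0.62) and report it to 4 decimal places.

Euler: y_{n+1} = y_n + h·f(s_n, y_n).
s=0.000000, y=-2.100000: f=3.840000 → y ← -2.100000 + 0.31·3.840000 = -0.909600
s=0.310000, y=-0.909600: f=2.566660 → y ← -0.909600 + 0.31·2.566660 = -0.113935
y(0.62) ≈ -0.1139

-0.1139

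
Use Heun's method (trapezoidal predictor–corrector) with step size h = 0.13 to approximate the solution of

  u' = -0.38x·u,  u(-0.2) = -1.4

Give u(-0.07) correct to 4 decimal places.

-1.4094

Heun: k1 = f(x_n, u_n); k2 = f(x_n + h, u_n + h·k1); u_{n+1} = u_n + (h/2)·(k1 + k2).
x=-0.200000, u=-1.400000:
  k1 = f(-0.200000, -1.400000) = -0.106400
  k2 = f(-0.070000, -1.413832) = -0.037608
  u ← -1.400000 + (0.13/2)·(-0.106400 + (-0.037608)) = -1.409361
u(-0.07) ≈ -1.4094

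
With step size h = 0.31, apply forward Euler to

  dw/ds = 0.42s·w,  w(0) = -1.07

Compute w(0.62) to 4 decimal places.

-1.1132

Euler: w_{n+1} = w_n + h·f(s_n, w_n).
s=0.000000, w=-1.070000: f=0.000000 → w ← -1.070000 + 0.31·0.000000 = -1.070000
s=0.310000, w=-1.070000: f=-0.139314 → w ← -1.070000 + 0.31·(-0.139314) = -1.113187
w(0.62) ≈ -1.1132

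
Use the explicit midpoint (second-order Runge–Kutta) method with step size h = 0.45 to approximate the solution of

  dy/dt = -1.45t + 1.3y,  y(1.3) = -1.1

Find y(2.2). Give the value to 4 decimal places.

Midpoint: k1 = f(t_n, y_n); k2 = f(t_n + h/2, y_n + (h/2)·k1); y_{n+1} = y_n + h·k2.
t=1.300000, y=-1.100000:
  k1 = f(1.300000, -1.100000) = -3.315000
  k2 = f(1.525000, -1.845875) = -4.610888
  y ← -1.100000 + 0.45·(-4.610888) = -3.174899
t=1.750000, y=-3.174899:
  k1 = f(1.750000, -3.174899) = -6.664869
  k2 = f(1.975000, -4.674495) = -8.940593
  y ← -3.174899 + 0.45·(-8.940593) = -7.198166
y(2.2) ≈ -7.1982

-7.1982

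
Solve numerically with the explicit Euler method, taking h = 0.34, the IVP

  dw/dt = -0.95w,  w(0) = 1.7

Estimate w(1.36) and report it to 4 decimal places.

0.3571

Euler: w_{n+1} = w_n + h·f(t_n, w_n).
t=0.000000, w=1.700000: f=-1.615000 → w ← 1.700000 + 0.34·(-1.615000) = 1.150900
t=0.340000, w=1.150900: f=-1.093355 → w ← 1.150900 + 0.34·(-1.093355) = 0.779159
t=0.680000, w=0.779159: f=-0.740201 → w ← 0.779159 + 0.34·(-0.740201) = 0.527491
t=1.020000, w=0.527491: f=-0.501116 → w ← 0.527491 + 0.34·(-0.501116) = 0.357111
w(1.36) ≈ 0.3571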